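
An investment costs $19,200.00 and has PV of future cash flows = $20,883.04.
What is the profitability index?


Formula: PI = PV(cash flows) / initial investment
Substituting: PI = $20,883.04 / $19,200.00
PI = 1.0877

1.0877


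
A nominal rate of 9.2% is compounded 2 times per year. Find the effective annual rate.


Formula: EAR = (1 + r/m)^m - 1
Period rate: r/m = 0.092 / 2 = 0.046
Compounding: (1 + 0.046)^2 = 1.094116
EAR = 1.094116 - 1 = 0.094116

0.094116


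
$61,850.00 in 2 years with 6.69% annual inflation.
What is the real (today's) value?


Formula: Real value = nominal / (1 + inflation)^years
Price level: (1 + 0.0669)^2 = 1.138276
Real value = $61,850.00 / 1.138276 = $54,336.58

$54,336.58


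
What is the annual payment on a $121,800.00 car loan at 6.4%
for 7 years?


Formula: PMT = PV * r / (1 - (1+r)^(-n))
Denominator: 1 - (1 + 0.064)^(-7) = 0.352248
Numerator: $121,800.00 * 0.064 = 7795.2
PMT = 7795.2 / 0.352248 = $22,129.85

$22,129.85


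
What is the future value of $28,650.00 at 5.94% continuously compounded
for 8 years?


Formula: FV = P * e^(r*t)
Exponent: r*t = 0.0594 * 8 = 0.4752
e^(0.4752) = 1.608336
FV = $28,650.00 * 1.608336 = $46,078.82

$46,078.82


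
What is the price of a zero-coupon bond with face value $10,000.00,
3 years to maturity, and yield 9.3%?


Formula: Price = FV / (1 + r)^n
Substituting: Price = $10,000.00 / (1 + 0.093)^3
Discount factor: (1.093)^3 = 1.305751
Price = $10,000.00 / 1.305751 = $7,658.43

$7,658.43


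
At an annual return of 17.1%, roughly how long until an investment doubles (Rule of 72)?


Formula: Years ≈ 72 / r
Substituting: Years ≈ 72 / 17.1
Years ≈ 4.2

4.2 years


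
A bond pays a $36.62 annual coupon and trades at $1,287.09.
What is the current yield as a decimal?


Formula: Current yield = annual coupon / price
Substituting: CY = $36.62 / $1,287.09
CY = 0.028452

0.028452


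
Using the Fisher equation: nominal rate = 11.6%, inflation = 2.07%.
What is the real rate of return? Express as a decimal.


Formula: (1 + r_real) = (1 + r_nom) / (1 + inflation)
Substituting: (1 + r_real) = 1.116 / 1.0207
(1 + r_real) = 1.093367
r_real = 1.093367 - 1 = 0.093367

0.093367


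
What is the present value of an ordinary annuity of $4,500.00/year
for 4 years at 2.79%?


Formula: PV = PMT * (1 - (1+r)^(-n)) / r
Discount factor: (1 + 0.0279)^(-4) = 0.89577
Bracket: 1 - 0.89577 = 0.10423
PV = $4,500.00 * 0.10423 / 0.0279 = $16,811.28

$16,811.28


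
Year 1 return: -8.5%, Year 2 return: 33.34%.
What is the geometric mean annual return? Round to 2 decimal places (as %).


Formula: Geometric mean = ((1+r1)*(1+r2))^(1/2) - 1
Product: (1 + -0.085) * (1 + 0.3334) = 0.915 * 1.3334 = 1.220061
Square root: 1.220061^0.5 = 1.104564
Geometric mean = 1.104564 - 1 = 0.104564
As percentage: 10.46%

10.46%


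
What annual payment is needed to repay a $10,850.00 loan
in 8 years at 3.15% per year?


Formula: PMT = PV * r / (1 - (1+r)^(-n))
Denominator: 1 - (1 + 0.0315)^(-8) = 0.219728
Numerator: $10,850.00 * 0.0315 = 341.775
PMT = 341.775 / 0.219728 = $1,555.45

$1,555.45


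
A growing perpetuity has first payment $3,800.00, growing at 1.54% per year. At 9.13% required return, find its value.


Formula: PV = C / (r - g)
Spread: r - g = 0.0913 - 0.0154 = 0.0759
Substituting: PV = $3,800.00 / 0.0759
PV = $50,065.88

$50,065.88


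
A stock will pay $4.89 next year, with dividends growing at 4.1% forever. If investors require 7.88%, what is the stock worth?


Formula: P = D1 / (r - g)
Spread: r - g = 0.0788 - 0.041 = 0.0378
Substituting: P = $4.89 / 0.0378
P = $129.37

$129.37


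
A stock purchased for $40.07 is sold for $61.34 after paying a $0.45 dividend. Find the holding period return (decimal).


Formula: HPR = (P1 - P0 + D) / P0
Gain: $61.34 - $40.07 + $0.45 = $21.72
HPR = $21.72 / $40.07 = 0.5421

0.5421


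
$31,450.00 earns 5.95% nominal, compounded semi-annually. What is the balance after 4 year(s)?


Formula: FV = P * (1 + r/m)^(m*t)
Period rate: r/m = 0.0595 / 2 = 0.02975
Total periods: m*t = 2 * 4 = 8
Growth factor: (1 + 0.02975)^8 = 1.264312
FV = $31,450.00 * 1.264312 = $39,762.63

$39,762.63


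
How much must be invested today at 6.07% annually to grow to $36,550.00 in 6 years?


Formula: PV = FV / (1 + r)^n
Substituting: PV = $36,550.00 / (1 + 0.0607)^6
Discount factor: (1.0607)^6 = 1.424149
PV = $36,550.00 / 1.424149 = $25,664.45

$25,664.45


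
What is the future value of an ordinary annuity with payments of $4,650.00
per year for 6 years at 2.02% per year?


Formula: FV = PMT * ((1+r)^n - 1) / r
Growth factor: (1 + 0.0202)^6 = 1.127488
Numerator: 1.127488 - 1 = 0.127488
FV = $4,650.00 * 0.127488 / 0.0202 = $29,347.48

$29,347.48


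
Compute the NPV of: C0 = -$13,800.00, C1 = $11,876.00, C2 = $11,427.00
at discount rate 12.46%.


Formula: NPV = C0 + C1/(1+r) + C2/(1+r)^2
Discount C1: $11,876.00 / (1 + 0.1246) = $10,560.20
Discount C2: $11,427.00 / (1 + 0.1246)^2 = $9,035.16
NPV = -$13,800.00 + $10,560.20 + $9,035.16 = $5,795.36

$5,795.36


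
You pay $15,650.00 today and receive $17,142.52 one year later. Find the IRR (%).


Formula: IRR = C1/C0 - 1
Substituting: IRR = $17,142.52 / $15,650.00 - 1
Ratio: 1.095369 - 1 = 0.095369
IRR = 9.5369%

9.5369%


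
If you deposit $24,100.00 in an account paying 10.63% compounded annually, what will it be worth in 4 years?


Formula: FV = P * (1 + r)^n
Substituting: FV = $24,100.00 * (1 + 0.1063)^4
Growth factor: (1.1063)^4 = 1.49793
FV = $24,100.00 * 1.49793 = $36,100.12

$36,100.12


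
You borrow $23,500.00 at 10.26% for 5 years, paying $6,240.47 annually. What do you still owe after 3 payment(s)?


Formula: Balance = PV*(1+r)^k - PMT*((1+r)^k - 1)/r
Growth: (1 + 0.1026)^3 = 1.34046
Accumulated factor: ((1+r)^k - 1)/r = 3.318327
Balance = $23,500.00 * 1.34046 - $6,240.47 * 3.318327
Balance = $10,792.90

$10,792.90


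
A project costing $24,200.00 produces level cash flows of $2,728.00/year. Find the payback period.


Formula: Payback = investment / annual cash flow
Substituting: Payback = $24,200.00 / $2,728.00
Payback = 8.871 years

8.871 years


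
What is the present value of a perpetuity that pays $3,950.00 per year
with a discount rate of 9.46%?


Formula: PV = C / r
Substituting: PV = $3,950.00 / 0.0946
PV = $41,754.76

$41,754.76


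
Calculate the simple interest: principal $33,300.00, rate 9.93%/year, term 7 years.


Formula: I = P * r * t
Substituting: I = $33,300.00 * 0.0993 * 7
Step: I = $33,300.00 * 0.6951
I = $23,146.83

$23,146.83


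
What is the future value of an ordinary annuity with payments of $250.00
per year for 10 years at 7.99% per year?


Formula: FV = PMT * ((1+r)^n - 1) / r
Growth factor: (1 + 0.0799)^10 = 2.156927
Numerator: 2.156927 - 1 = 1.156927
FV = $250.00 * 1.156927 / 0.0799 = $3,619.92

$3,619.92


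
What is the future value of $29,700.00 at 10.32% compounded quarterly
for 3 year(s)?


Formula: FV = P * (1 + r/m)^(m*t)
Period rate: r/m = 0.1032 / 4 = 0.0258
Total periods: m*t = 4 * 3 = 12
Growth factor: (1 + 0.0258)^12 = 1.357539
FV = $29,700.00 * 1.357539 = $40,318.91

$40,318.91


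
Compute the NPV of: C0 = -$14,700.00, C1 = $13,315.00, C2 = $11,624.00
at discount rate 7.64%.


Formula: NPV = C0 + C1/(1+r) + C2/(1+r)^2
Discount C1: $13,315.00 / (1 + 0.0764) = $12,369.94
Discount C2: $11,624.00 / (1 + 0.0764)^2 = $10,032.48
NPV = -$14,700.00 + $12,369.94 + $10,032.48 = $7,702.41

$7,702.41


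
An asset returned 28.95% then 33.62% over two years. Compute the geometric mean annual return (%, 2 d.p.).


Formula: Geometric mean = ((1+r1)*(1+r2))^(1/2) - 1
Product: (1 + 0.2895) * (1 + 0.3362) = 1.2895 * 1.3362 = 1.72303
Square root: 1.72303^0.5 = 1.312642
Geometric mean = 1.312642 - 1 = 0.312642
As percentage: 31.26%

31.26%


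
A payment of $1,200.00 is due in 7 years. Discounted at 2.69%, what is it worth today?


Formula: PV = FV / (1 + r)^n
Substituting: PV = $1,200.00 / (1 + 0.0269)^7
Discount factor: (1.0269)^7 = 1.204196
PV = $1,200.00 / 1.204196 = $996.52

$996.52


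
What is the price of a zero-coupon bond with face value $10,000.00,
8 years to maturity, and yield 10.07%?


Formula: Price = FV / (1 + r)^n
Substituting: Price = $10,000.00 / (1 + 0.1007)^8
Discount factor: (1.1007)^8 = 2.154526
Price = $10,000.00 / 2.154526 = $4,641.39

$4,641.39


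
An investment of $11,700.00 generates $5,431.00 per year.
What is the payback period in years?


Formula: Payback = investment / annual cash flow
Substituting: Payback = $11,700.00 / $5,431.00
Payback = 2.1543 years

2.1543 years


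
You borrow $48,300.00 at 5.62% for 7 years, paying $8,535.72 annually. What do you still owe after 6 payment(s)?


Formula: Balance = PV*(1+r)^k - PMT*((1+r)^k - 1)/r
Growth: (1 + 0.0562)^6 = 1.38828
Accumulated factor: ((1+r)^k - 1)/r = 6.908892
Balance = $48,300.00 * 1.38828 - $8,535.72 * 6.908892
Balance = $8,081.54

$8,081.54


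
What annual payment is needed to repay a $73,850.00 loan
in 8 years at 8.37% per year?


Formula: PMT = PV * r / (1 - (1+r)^(-n))
Denominator: 1 - (1 + 0.0837)^(-8) = 0.474313
Numerator: $73,850.00 * 0.0837 = 6181.245
PMT = 6181.245 / 0.474313 = $13,032.00

$13,032.00


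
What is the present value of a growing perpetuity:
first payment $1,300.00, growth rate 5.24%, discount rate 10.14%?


Formula: PV = C / (r - g)
Spread: r - g = 0.1014 - 0.0524 = 0.049
Substituting: PV = $1,300.00 / 0.049
PV = $26,530.61

$26,530.61


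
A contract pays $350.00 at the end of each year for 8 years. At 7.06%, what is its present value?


Formula: PV = PMT * (1 - (1+r)^(-n)) / r
Discount factor: (1 + 0.0706)^(-8) = 0.579405
Bracket: 1 - 0.579405 = 0.420595
PV = $350.00 * 0.420595 / 0.0706 = $2,085.10

$2,085.10


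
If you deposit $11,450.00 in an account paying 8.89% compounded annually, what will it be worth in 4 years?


Formula: FV = P * (1 + r)^n
Substituting: FV = $11,450.00 * (1 + 0.0889)^4
Growth factor: (1.0889)^4 = 1.405892
FV = $11,450.00 * 1.405892 = $16,097.46

$16,097.46


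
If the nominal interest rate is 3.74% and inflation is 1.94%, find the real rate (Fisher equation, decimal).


Formula: (1 + r_real) = (1 + r_nom) / (1 + inflation)
Substituting: (1 + r_real) = 1.0374 / 1.0194
(1 + r_real) = 1.017657
r_real = 1.017657 - 1 = 0.017657

0.017657


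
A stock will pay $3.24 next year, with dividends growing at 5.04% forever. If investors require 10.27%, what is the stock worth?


Formula: P = D1 / (r - g)
Spread: r - g = 0.1027 - 0.0504 = 0.0523
Substituting: P = $3.24 / 0.0523
P = $61.95

$61.95


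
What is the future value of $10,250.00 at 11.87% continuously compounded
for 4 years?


Formula: FV = P * e^(r*t)
Exponent: r*t = 0.1187 * 4 = 0.4748
e^(0.4748) = 1.607693
FV = $10,250.00 * 1.607693 = $16,478.85

$16,478.85


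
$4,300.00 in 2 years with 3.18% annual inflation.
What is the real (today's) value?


Formula: Real value = nominal / (1 + inflation)^years
Price level: (1 + 0.0318)^2 = 1.064611
Real value = $4,300.00 / 1.064611 = $4,039.03

$4,039.03


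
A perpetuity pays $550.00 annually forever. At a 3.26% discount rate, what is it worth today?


Formula: PV = C / r
Substituting: PV = $550.00 / 0.0326
PV = $16,871.17

$16,871.17


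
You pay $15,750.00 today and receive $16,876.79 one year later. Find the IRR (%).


Formula: IRR = C1/C0 - 1
Substituting: IRR = $16,876.79 / $15,750.00 - 1
Ratio: 1.071542 - 1 = 0.071542
IRR = 7.1542%

7.1542%


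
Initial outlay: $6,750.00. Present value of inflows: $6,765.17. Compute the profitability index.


Formula: PI = PV(cash flows) / initial investment
Substituting: PI = $6,765.17 / $6,750.00
PI = 1.0022

1.0022


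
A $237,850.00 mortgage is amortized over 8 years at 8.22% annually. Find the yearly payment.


Formula: PMT = PV * r / (1 - (1+r)^(-n))
Denominator: 1 - (1 + 0.0822)^(-8) = 0.468455
Numerator: $237,850.00 * 0.0822 = 19551.27
PMT = 19551.27 / 0.468455 = $41,735.61

$41,735.61


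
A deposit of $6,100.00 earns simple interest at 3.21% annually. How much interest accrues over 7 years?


Formula: I = P * r * t
Substituting: I = $6,100.00 * 0.0321 * 7
Step: I = $6,100.00 * 0.2247
I = $1,370.67

$1,370.67


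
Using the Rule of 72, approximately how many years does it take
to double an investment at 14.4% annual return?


Formula: Years ≈ 72 / r
Substituting: Years ≈ 72 / 14.4
Years ≈ 5.0

5.0 years


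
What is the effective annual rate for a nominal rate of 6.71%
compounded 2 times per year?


Formula: EAR = (1 + r/m)^m - 1
Period rate: r/m = 0.0671 / 2 = 0.03355
Compounding: (1 + 0.03355)^2 = 1.068226
EAR = 1.068226 - 1 = 0.068226

0.068226


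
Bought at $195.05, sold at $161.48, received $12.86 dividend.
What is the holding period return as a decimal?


Formula: HPR = (P1 - P0 + D) / P0
Gain: $161.48 - $195.05 + $12.86 = -$20.71
HPR = -$20.71 / $195.05 = -0.1062

-0.1062


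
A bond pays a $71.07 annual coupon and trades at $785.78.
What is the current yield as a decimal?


Formula: Current yield = annual coupon / price
Substituting: CY = $71.07 / $785.78
CY = 0.090445

0.090445


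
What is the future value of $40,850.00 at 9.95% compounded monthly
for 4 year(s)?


Formula: FV = P * (1 + r/m)^(m*t)
Period rate: r/m = 0.0995 / 12 = 0.008292
Total periods: m*t = 12 * 4 = 48
Growth factor: (1 + 0.008292)^48 = 1.486403
FV = $40,850.00 * 1.486403 = $60,719.56

$60,719.56


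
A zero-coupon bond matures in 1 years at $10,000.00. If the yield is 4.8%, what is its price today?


Formula: Price = FV / (1 + r)^n
Substituting: Price = $10,000.00 / (1 + 0.048)^1
Discount factor: (1.048)^1 = 1.048
Price = $10,000.00 / 1.048 = $9,541.98

$9,541.98


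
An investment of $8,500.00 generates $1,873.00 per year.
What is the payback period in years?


Formula: Payback = investment / annual cash flow
Substituting: Payback = $8,500.00 / $1,873.00
Payback = 4.5382 years

4.5382 years


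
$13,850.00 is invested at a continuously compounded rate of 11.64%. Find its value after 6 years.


Formula: FV = P * e^(r*t)
Exponent: r*t = 0.1164 * 6 = 0.6984
e^(0.6984) = 2.010533
FV = $13,850.00 * 2.010533 = $27,845.89

$27,845.89


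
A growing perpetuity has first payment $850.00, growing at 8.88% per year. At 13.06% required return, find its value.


Formula: PV = C / (r - g)
Spread: r - g = 0.1306 - 0.0888 = 0.0418
Substituting: PV = $850.00 / 0.0418
PV = $20,334.93

$20,334.93


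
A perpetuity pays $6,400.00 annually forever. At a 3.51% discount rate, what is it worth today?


Formula: PV = C / r
Substituting: PV = $6,400.00 / 0.0351
PV = $182,336.18

$182,336.18


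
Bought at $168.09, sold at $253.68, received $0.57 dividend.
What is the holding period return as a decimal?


Formula: HPR = (P1 - P0 + D) / P0
Gain: $253.68 - $168.09 + $0.57 = $86.16
HPR = $86.16 / $168.09 = 0.5126

0.5126


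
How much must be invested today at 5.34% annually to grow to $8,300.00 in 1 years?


Formula: PV = FV / (1 + r)^n
Substituting: PV = $8,300.00 / (1 + 0.0534)^1
Discount factor: (1.0534)^1 = 1.0534
PV = $8,300.00 / 1.0534 = $7,879.25

$7,879.25


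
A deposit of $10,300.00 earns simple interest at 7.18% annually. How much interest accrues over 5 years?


Formula: I = P * r * t
Substituting: I = $10,300.00 * 0.0718 * 5
Step: I = $10,300.00 * 0.359
I = $3,697.70

$3,697.70


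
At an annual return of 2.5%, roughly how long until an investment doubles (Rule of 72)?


Formula: Years ≈ 72 / r
Substituting: Years ≈ 72 / 2.5
Years ≈ 28.8

28.8 years


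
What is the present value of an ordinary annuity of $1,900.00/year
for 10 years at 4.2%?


Formula: PV = PMT * (1 - (1+r)^(-n)) / r
Discount factor: (1 + 0.042)^(-10) = 0.662709
Bracket: 1 - 0.662709 = 0.337291
PV = $1,900.00 * 0.337291 / 0.042 = $15,258.41

$15,258.41


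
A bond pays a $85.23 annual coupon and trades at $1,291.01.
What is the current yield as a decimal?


Formula: Current yield = annual coupon / price
Substituting: CY = $85.23 / $1,291.01
CY = 0.066018

0.066018


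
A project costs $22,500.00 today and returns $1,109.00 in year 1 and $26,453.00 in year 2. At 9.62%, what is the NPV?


Formula: NPV = C0 + C1/(1+r) + C2/(1+r)^2
Discount C1: $1,109.00 / (1 + 0.0962) = $1,011.68
Discount C2: $26,453.00 / (1 + 0.0962)^2 = $22,013.82
NPV = -$22,500.00 + $1,011.68 + $22,013.82 = $525.49

$525.49


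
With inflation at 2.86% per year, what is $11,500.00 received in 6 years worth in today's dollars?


Formula: Real value = nominal / (1 + inflation)^years
Price level: (1 + 0.0286)^6 = 1.184347
Real value = $11,500.00 / 1.184347 = $9,709.99

$9,709.99


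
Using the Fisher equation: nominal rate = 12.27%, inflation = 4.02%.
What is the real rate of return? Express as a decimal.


Formula: (1 + r_real) = (1 + r_nom) / (1 + inflation)
Substituting: (1 + r_real) = 1.1227 / 1.0402
(1 + r_real) = 1.079312
r_real = 1.079312 - 1 = 0.079312

0.079312


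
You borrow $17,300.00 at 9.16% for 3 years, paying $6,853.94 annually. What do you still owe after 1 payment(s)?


Formula: Balance = PV*(1+r)^k - PMT*((1+r)^k - 1)/r
Growth: (1 + 0.0916)^1 = 1.0916
Accumulated factor: ((1+r)^k - 1)/r = 1.0
Balance = $17,300.00 * 1.0916 - $6,853.94 * 1.0
Balance = $12,030.74

$12,030.74


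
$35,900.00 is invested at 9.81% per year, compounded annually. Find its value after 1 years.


Formula: FV = P * (1 + r)^n
Substituting: FV = $35,900.00 * (1 + 0.0981)^1
Growth factor: (1.0981)^1 = 1.0981
FV = $35,900.00 * 1.0981 = $39,421.79

$39,421.79


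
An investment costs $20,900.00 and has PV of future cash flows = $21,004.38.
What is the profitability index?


Formula: PI = PV(cash flows) / initial investment
Substituting: PI = $21,004.38 / $20,900.00
PI = 1.005

1.005


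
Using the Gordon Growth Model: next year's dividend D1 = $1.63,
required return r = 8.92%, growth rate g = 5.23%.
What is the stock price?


Formula: P = D1 / (r - g)
Spread: r - g = 0.0892 - 0.0523 = 0.0369
Substituting: P = $1.63 / 0.0369
P = $44.17

$44.17


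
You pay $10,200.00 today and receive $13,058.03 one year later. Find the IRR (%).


Formula: IRR = C1/C0 - 1
Substituting: IRR = $13,058.03 / $10,200.00 - 1
Ratio: 1.280199 - 1 = 0.280199
IRR = 28.0199%

28.0199%


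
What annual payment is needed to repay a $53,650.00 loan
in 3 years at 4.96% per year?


Formula: PMT = PV * r / (1 - (1+r)^(-n))
Denominator: 1 - (1 + 0.0496)^(-3) = 0.135174
Numerator: $53,650.00 * 0.0496 = 2661.04
PMT = 2661.04 / 0.135174 = $19,685.98

$19,685.98


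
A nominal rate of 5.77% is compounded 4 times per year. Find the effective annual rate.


Formula: EAR = (1 + r/m)^m - 1
Period rate: r/m = 0.0577 / 4 = 0.014425
Compounding: (1 + 0.014425)^4 = 1.058961
EAR = 1.058961 - 1 = 0.058961

0.058961


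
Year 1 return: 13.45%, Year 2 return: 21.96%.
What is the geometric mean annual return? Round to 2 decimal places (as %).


Formula: Geometric mean = ((1+r1)*(1+r2))^(1/2) - 1
Product: (1 + 0.1345) * (1 + 0.2196) = 1.1345 * 1.2196 = 1.383636
Square root: 1.383636^0.5 = 1.176281
Geometric mean = 1.176281 - 1 = 0.176281
As percentage: 17.63%

17.63%


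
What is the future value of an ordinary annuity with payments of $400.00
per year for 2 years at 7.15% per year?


Formula: FV = PMT * ((1+r)^n - 1) / r
Growth factor: (1 + 0.0715)^2 = 1.148112
Numerator: 1.148112 - 1 = 0.148112
FV = $400.00 * 0.148112 / 0.0715 = $828.60

$828.60


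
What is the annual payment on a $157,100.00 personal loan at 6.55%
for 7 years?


Formula: PMT = PV * r / (1 - (1+r)^(-n))
Denominator: 1 - (1 + 0.0655)^(-7) = 0.358605
Numerator: $157,100.00 * 0.0655 = 10290.05
PMT = 10290.05 / 0.358605 = $28,694.69

$28,694.69


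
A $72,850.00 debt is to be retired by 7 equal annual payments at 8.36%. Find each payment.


Formula: PMT = PV * r / (1 - (1+r)^(-n))
Denominator: 1 - (1 + 0.0836)^(-7) = 0.429945
Numerator: $72,850.00 * 0.0836 = 6090.26
PMT = 6090.26 / 0.429945 = $14,165.22

$14,165.22


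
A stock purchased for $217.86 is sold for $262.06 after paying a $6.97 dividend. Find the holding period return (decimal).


Formula: HPR = (P1 - P0 + D) / P0
Gain: $262.06 - $217.86 + $6.97 = $51.17
HPR = $51.17 / $217.86 = 0.2349

0.2349


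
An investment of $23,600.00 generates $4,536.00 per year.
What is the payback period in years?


Formula: Payback = investment / annual cash flow
Substituting: Payback = $23,600.00 / $4,536.00
Payback = 5.2028 years

5.2028 years


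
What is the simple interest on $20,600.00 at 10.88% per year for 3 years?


Formula: I = P * r * t
Substituting: I = $20,600.00 * 0.1088 * 3
Step: I = $20,600.00 * 0.3264
I = $6,723.84

$6,723.84


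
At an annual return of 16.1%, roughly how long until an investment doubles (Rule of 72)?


Formula: Years ≈ 72 / r
Substituting: Years ≈ 72 / 16.1
Years ≈ 4.5

4.5 years


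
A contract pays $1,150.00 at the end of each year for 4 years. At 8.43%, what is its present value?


Formula: PV = PMT * (1 - (1+r)^(-n)) / r
Discount factor: (1 + 0.0843)^(-4) = 0.723439
Bracket: 1 - 0.723439 = 0.276561
PV = $1,150.00 * 0.276561 / 0.0843 = $3,772.77

$3,772.77


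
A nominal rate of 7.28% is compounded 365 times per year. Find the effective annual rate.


Formula: EAR = (1 + r/m)^m - 1
Period rate: r/m = 0.0728 / 365 = 0.000199
Compounding: (1 + 0.000199)^365 = 1.075508
EAR = 1.075508 - 1 = 0.075508

0.075508


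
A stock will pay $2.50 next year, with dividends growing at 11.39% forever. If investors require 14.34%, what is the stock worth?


Formula: P = D1 / (r - g)
Spread: r - g = 0.1434 - 0.1139 = 0.0295
Substituting: P = $2.50 / 0.0295
P = $84.75

$84.75


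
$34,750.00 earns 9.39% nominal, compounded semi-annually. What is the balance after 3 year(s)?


Formula: FV = P * (1 + r/m)^(m*t)
Period rate: r/m = 0.0939 / 2 = 0.04695
Total periods: m*t = 2 * 3 = 6
Growth factor: (1 + 0.04695)^6 = 1.316909
FV = $34,750.00 * 1.316909 = $45,762.58

$45,762.58


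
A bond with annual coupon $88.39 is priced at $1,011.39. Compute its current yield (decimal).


Formula: Current yield = annual coupon / price
Substituting: CY = $88.39 / $1,011.39
CY = 0.087395

0.087395


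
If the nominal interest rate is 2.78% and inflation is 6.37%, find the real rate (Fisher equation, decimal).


Formula: (1 + r_real) = (1 + r_nom) / (1 + inflation)
Substituting: (1 + r_real) = 1.0278 / 1.0637
(1 + r_real) = 0.96625
r_real = 0.96625 - 1 = -0.03375

-0.03375


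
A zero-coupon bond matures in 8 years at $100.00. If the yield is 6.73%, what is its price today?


Formula: Price = FV / (1 + r)^n
Substituting: Price = $100.00 / (1 + 0.0673)^8
Discount factor: (1.0673)^8 = 1.683806
Price = $100.00 / 1.683806 = $59.39

$59.39


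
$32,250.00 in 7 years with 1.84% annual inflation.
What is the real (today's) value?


Formula: Real value = nominal / (1 + inflation)^years
Price level: (1 + 0.0184)^7 = 1.136132
Real value = $32,250.00 / 1.136132 = $28,385.79

$28,385.79


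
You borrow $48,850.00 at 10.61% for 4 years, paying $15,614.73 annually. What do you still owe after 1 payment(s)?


Formula: Balance = PV*(1+r)^k - PMT*((1+r)^k - 1)/r
Growth: (1 + 0.1061)^1 = 1.1061
Accumulated factor: ((1+r)^k - 1)/r = 1.0
Balance = $48,850.00 * 1.1061 - $15,614.73 * 1.0
Balance = $38,418.26

$38,418.26


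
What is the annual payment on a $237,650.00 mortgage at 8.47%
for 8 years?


Formula: PMT = PV * r / (1 - (1+r)^(-n))
Denominator: 1 - (1 + 0.0847)^(-8) = 0.478177
Numerator: $237,650.00 * 0.0847 = 20128.955
PMT = 20128.955 / 0.478177 = $42,095.16

$42,095.16


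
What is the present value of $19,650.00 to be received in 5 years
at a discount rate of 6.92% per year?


Formula: PV = FV / (1 + r)^n
Substituting: PV = $19,650.00 / (1 + 0.0692)^5
Discount factor: (1.0692)^5 = 1.397316
PV = $19,650.00 / 1.397316 = $14,062.67

$14,062.67


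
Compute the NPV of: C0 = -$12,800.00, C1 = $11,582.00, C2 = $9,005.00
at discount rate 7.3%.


Formula: NPV = C0 + C1/(1+r) + C2/(1+r)^2
Discount C1: $11,582.00 / (1 + 0.073) = $10,794.04
Discount C2: $9,005.00 / (1 + 0.073)^2 = $7,821.40
NPV = -$12,800.00 + $10,794.04 + $7,821.40 = $5,815.43

$5,815.43


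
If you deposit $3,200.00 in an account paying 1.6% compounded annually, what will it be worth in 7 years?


Formula: FV = P * (1 + r)^n
Substituting: FV = $3,200.00 * (1 + 0.016)^7
Growth factor: (1.016)^7 = 1.117522
FV = $3,200.00 * 1.117522 = $3,576.07

$3,576.07


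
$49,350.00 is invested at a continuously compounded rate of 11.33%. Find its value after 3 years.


Formula: FV = P * e^(r*t)
Exponent: r*t = 0.1133 * 3 = 0.3399
e^(0.3399) = 1.404807
FV = $49,350.00 * 1.404807 = $69,327.23

$69,327.23


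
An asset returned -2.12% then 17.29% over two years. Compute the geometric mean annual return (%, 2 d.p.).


Formula: Geometric mean = ((1+r1)*(1+r2))^(1/2) - 1
Product: (1 + -0.0212) * (1 + 0.1729) = 0.9788 * 1.1729 = 1.148035
Square root: 1.148035^0.5 = 1.071464
Geometric mean = 1.071464 - 1 = 0.071464
As percentage: 7.15%

7.15%


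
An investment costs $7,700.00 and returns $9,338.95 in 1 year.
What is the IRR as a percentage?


Formula: IRR = C1/C0 - 1
Substituting: IRR = $9,338.95 / $7,700.00 - 1
Ratio: 1.212851 - 1 = 0.212851
IRR = 21.2851%

21.2851%


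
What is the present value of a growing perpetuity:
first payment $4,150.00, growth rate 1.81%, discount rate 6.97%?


Formula: PV = C / (r - g)
Spread: r - g = 0.0697 - 0.0181 = 0.0516
Substituting: PV = $4,150.00 / 0.0516
PV = $80,426.36

$80,426.36


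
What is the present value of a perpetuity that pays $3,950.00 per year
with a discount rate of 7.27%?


Formula: PV = C / r
Substituting: PV = $3,950.00 / 0.0727
PV = $54,332.87

$54,332.87


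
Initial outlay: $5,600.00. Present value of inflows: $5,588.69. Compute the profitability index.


Formula: PI = PV(cash flows) / initial investment
Substituting: PI = $5,588.69 / $5,600.00
PI = 0.998

0.998


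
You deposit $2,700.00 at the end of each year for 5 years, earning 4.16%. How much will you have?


Formula: FV = PMT * ((1+r)^n - 1) / r
Growth factor: (1 + 0.0416)^5 = 1.226041
Numerator: 1.226041 - 1 = 0.226041
FV = $2,700.00 * 0.226041 / 0.0416 = $14,670.91

$14,670.91


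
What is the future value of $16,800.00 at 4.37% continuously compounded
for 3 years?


Formula: FV = P * e^(r*t)
Exponent: r*t = 0.0437 * 3 = 0.1311
e^(0.1311) = 1.140082
FV = $16,800.00 * 1.140082 = $19,153.37

$19,153.37


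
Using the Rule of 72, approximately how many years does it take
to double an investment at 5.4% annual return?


Formula: Years ≈ 72 / r
Substituting: Years ≈ 72 / 5.4
Years ≈ 13.3

13.3 years


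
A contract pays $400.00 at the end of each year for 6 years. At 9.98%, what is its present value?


Formula: PV = PMT * (1 - (1+r)^(-n)) / r
Discount factor: (1 + 0.0998)^(-6) = 0.56509
Bracket: 1 - 0.56509 = 0.43491
PV = $400.00 * 0.43491 / 0.0998 = $1,743.13

$1,743.13


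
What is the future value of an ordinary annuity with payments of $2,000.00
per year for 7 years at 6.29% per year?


Formula: FV = PMT * ((1+r)^n - 1) / r
Growth factor: (1 + 0.0629)^7 = 1.532664
Numerator: 1.532664 - 1 = 0.532664
FV = $2,000.00 * 0.532664 / 0.0629 = $16,936.84

$16,936.84


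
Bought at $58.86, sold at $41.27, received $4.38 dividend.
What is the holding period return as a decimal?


Formula: HPR = (P1 - P0 + D) / P0
Gain: $41.27 - $58.86 + $4.38 = -$13.21
HPR = -$13.21 / $58.86 = -0.2244

-0.2244


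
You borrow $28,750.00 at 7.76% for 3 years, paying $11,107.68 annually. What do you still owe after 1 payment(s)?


Formula: Balance = PV*(1+r)^k - PMT*((1+r)^k - 1)/r
Growth: (1 + 0.0776)^1 = 1.0776
Accumulated factor: ((1+r)^k - 1)/r = 1.0
Balance = $28,750.00 * 1.0776 - $11,107.68 * 1.0
Balance = $19,873.32

$19,873.32


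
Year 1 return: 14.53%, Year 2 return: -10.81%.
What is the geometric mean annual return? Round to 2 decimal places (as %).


Formula: Geometric mean = ((1+r1)*(1+r2))^(1/2) - 1
Product: (1 + 0.1453) * (1 + -0.1081) = 1.1453 * 0.8919 = 1.021493
Square root: 1.021493^0.5 = 1.010689
Geometric mean = 1.010689 - 1 = 0.010689
As percentage: 1.07%

1.07%


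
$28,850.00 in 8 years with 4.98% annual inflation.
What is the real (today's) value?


Formula: Real value = nominal / (1 + inflation)^years
Price level: (1 + 0.0498)^8 = 1.475206
Real value = $28,850.00 / 1.475206 = $19,556.60

$19,556.60


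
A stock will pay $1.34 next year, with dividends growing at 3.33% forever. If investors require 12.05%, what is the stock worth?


Formula: P = D1 / (r - g)
Spread: r - g = 0.1205 - 0.0333 = 0.0872
Substituting: P = $1.34 / 0.0872
P = $15.37

$15.37


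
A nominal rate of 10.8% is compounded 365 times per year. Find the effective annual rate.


Formula: EAR = (1 + r/m)^m - 1
Period rate: r/m = 0.108 / 365 = 0.000296
Compounding: (1 + 0.000296)^365 = 1.11403
EAR = 1.11403 - 1 = 0.11403

0.11403


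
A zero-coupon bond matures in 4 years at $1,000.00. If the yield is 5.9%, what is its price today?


Formula: Price = FV / (1 + r)^n
Substituting: Price = $1,000.00 / (1 + 0.059)^4
Discount factor: (1.059)^4 = 1.25772
Price = $1,000.00 / 1.25772 = $795.09

$795.09


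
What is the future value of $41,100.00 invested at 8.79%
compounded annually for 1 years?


Formula: FV = P * (1 + r)^n
Substituting: FV = $41,100.00 * (1 + 0.0879)^1
Growth factor: (1.0879)^1 = 1.0879
FV = $41,100.00 * 1.0879 = $44,712.69

$44,712.69


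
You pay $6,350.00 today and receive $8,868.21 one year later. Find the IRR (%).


Formula: IRR = C1/C0 - 1
Substituting: IRR = $8,868.21 / $6,350.00 - 1
Ratio: 1.396569 - 1 = 0.396569
IRR = 39.6569%

39.6569%


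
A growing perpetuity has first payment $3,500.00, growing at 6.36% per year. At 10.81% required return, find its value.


Formula: PV = C / (r - g)
Spread: r - g = 0.1081 - 0.0636 = 0.0445
Substituting: PV = $3,500.00 / 0.0445
PV = $78,651.69

$78,651.69


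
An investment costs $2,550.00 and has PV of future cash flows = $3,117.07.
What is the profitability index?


Formula: PI = PV(cash flows) / initial investment
Substituting: PI = $3,117.07 / $2,550.00
PI = 1.2224

1.2224


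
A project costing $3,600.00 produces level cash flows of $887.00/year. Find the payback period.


Formula: Payback = investment / annual cash flow
Substituting: Payback = $3,600.00 / $887.00
Payback = 4.0586 years

4.0586 years


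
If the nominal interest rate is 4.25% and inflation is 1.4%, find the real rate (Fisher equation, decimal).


Formula: (1 + r_real) = (1 + r_nom) / (1 + inflation)
Substituting: (1 + r_real) = 1.0425 / 1.014
(1 + r_real) = 1.028107
r_real = 1.028107 - 1 = 0.028107

0.028107


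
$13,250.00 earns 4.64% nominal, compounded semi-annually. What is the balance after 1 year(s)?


Formula: FV = P * (1 + r/m)^(m*t)
Period rate: r/m = 0.0464 / 2 = 0.0232
Total periods: m*t = 2 * 1 = 2
Growth factor: (1 + 0.0232)^2 = 1.046938
FV = $13,250.00 * 1.046938 = $13,871.93

$13,871.93


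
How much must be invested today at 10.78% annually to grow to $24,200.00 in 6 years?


Formula: PV = FV / (1 + r)^n
Substituting: PV = $24,200.00 / (1 + 0.1078)^6
Discount factor: (1.1078)^6 = 1.848282
PV = $24,200.00 / 1.848282 = $13,093.24

$13,093.24


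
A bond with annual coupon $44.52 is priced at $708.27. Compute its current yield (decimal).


Formula: Current yield = annual coupon / price
Substituting: CY = $44.52 / $708.27
CY = 0.062857

0.062857


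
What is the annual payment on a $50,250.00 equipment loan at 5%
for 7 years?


Formula: PMT = PV * r / (1 - (1+r)^(-n))
Denominator: 1 - (1 + 0.05)^(-7) = 0.289319
Numerator: $50,250.00 * 0.05 = 2512.5
PMT = 2512.5 / 0.289319 = $8,684.20

$8,684.20


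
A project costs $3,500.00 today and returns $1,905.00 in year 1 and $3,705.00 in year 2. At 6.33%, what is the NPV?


Formula: NPV = C0 + C1/(1+r) + C2/(1+r)^2
Discount C1: $1,905.00 / (1 + 0.0633) = $1,791.59
Discount C2: $3,705.00 / (1 + 0.0633)^2 = $3,277.00
NPV = -$3,500.00 + $1,791.59 + $3,277.00 = $1,568.59

$1,568.59


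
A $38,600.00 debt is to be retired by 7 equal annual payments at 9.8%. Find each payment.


Formula: PMT = PV * r / (1 - (1+r)^(-n))
Denominator: 1 - (1 + 0.098)^(-7) = 0.480263
Numerator: $38,600.00 * 0.098 = 3782.8
PMT = 3782.8 / 0.480263 = $7,876.52

$7,876.52


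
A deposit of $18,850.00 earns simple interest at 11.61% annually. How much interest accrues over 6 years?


Formula: I = P * r * t
Substituting: I = $18,850.00 * 0.1161 * 6
Step: I = $18,850.00 * 0.6966
I = $13,130.91

$13,130.91


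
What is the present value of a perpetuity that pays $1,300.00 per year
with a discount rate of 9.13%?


Formula: PV = C / r
Substituting: PV = $1,300.00 / 0.0913
PV = $14,238.77

$14,238.77


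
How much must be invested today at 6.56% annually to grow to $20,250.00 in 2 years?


Formula: PV = FV / (1 + r)^n
Substituting: PV = $20,250.00 / (1 + 0.0656)^2
Discount factor: (1.0656)^2 = 1.135503
PV = $20,250.00 / 1.135503 = $17,833.50

$17,833.50


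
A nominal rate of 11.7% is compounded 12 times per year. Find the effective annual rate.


Formula: EAR = (1 + r/m)^m - 1
Period rate: r/m = 0.117 / 12 = 0.00975
Compounding: (1 + 0.00975)^12 = 1.123483
EAR = 1.123483 - 1 = 0.123483

0.123483


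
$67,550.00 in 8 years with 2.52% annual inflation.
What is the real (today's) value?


Formula: Real value = nominal / (1 + inflation)^years
Price level: (1 + 0.0252)^8 = 1.220306
Real value = $67,550.00 / 1.220306 = $55,354.96

$55,354.96


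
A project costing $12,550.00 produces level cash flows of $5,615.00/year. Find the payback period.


Formula: Payback = investment / annual cash flow
Substituting: Payback = $12,550.00 / $5,615.00
Payback = 2.2351 years

2.2351 years


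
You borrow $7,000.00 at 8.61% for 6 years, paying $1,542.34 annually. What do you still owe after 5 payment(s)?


Formula: Balance = PV*(1+r)^k - PMT*((1+r)^k - 1)/r
Growth: (1 + 0.0861)^5 = 1.511294
Accumulated factor: ((1+r)^k - 1)/r = 5.938378
Balance = $7,000.00 * 1.511294 - $1,542.34 * 5.938378
Balance = $1,420.06

$1,420.06


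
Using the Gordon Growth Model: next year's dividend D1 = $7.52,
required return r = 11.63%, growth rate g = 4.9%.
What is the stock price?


Formula: P = D1 / (r - g)
Spread: r - g = 0.1163 - 0.049 = 0.0673
Substituting: P = $7.52 / 0.0673
P = $111.74

$111.74


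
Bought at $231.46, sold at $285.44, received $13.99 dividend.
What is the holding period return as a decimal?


Formula: HPR = (P1 - P0 + D) / P0
Gain: $285.44 - $231.46 + $13.99 = $67.97
HPR = $67.97 / $231.46 = 0.2937

0.2937


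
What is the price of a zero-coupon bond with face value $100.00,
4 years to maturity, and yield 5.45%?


Formula: Price = FV / (1 + r)^n
Substituting: Price = $100.00 / (1 + 0.0545)^4
Discount factor: (1.0545)^4 = 1.236478
Price = $100.00 / 1.236478 = $80.87

$80.87


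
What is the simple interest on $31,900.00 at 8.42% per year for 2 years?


Formula: I = P * r * t
Substituting: I = $31,900.00 * 0.0842 * 2
Step: I = $31,900.00 * 0.1684
I = $5,371.96

$5,371.96


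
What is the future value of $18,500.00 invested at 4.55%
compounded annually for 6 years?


Formula: FV = P * (1 + r)^n
Substituting: FV = $18,500.00 * (1 + 0.0455)^6
Growth factor: (1.0455)^6 = 1.306003
FV = $18,500.00 * 1.306003 = $24,161.06

$24,161.06


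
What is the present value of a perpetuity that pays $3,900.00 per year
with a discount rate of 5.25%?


Formula: PV = C / r
Substituting: PV = $3,900.00 / 0.0525
PV = $74,285.71

$74,285.71


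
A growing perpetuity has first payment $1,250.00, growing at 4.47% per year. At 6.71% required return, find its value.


Formula: PV = C / (r - g)
Spread: r - g = 0.0671 - 0.0447 = 0.0224
Substituting: PV = $1,250.00 / 0.0224
PV = $55,803.57

$55,803.57


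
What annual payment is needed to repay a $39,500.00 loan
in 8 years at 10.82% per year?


Formula: PMT = PV * r / (1 - (1+r)^(-n))
Denominator: 1 - (1 + 0.1082)^(-8) = 0.560403
Numerator: $39,500.00 * 0.1082 = 4273.9
PMT = 4273.9 / 0.560403 = $7,626.48

$7,626.48


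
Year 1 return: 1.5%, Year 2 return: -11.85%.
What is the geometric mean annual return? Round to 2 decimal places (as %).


Formula: Geometric mean = ((1+r1)*(1+r2))^(1/2) - 1
Product: (1 + 0.015) * (1 + -0.1185) = 1.015 * 0.8815 = 0.894722
Square root: 0.894722^0.5 = 0.945898
Geometric mean = 0.945898 - 1 = -0.054102
As percentage: -5.41%

-5.41%


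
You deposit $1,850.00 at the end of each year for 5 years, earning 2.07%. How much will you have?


Formula: FV = PMT * ((1+r)^n - 1) / r
Growth factor: (1 + 0.0207)^5 = 1.107875
Numerator: 1.107875 - 1 = 0.107875
FV = $1,850.00 * 0.107875 / 0.0207 = $9,640.96

$9,640.96


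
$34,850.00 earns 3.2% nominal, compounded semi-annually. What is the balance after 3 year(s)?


Formula: FV = P * (1 + r/m)^(m*t)
Period rate: r/m = 0.032 / 2 = 0.016
Total periods: m*t = 2 * 3 = 6
Growth factor: (1 + 0.016)^6 = 1.099923
FV = $34,850.00 * 1.099923 = $38,332.31

$38,332.31


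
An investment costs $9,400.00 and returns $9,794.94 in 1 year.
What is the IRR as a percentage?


Formula: IRR = C1/C0 - 1
Substituting: IRR = $9,794.94 / $9,400.00 - 1
Ratio: 1.042015 - 1 = 0.042015
IRR = 4.2015%

4.2015%


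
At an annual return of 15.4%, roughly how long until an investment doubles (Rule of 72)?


Formula: Years ≈ 72 / r
Substituting: Years ≈ 72 / 15.4
Years ≈ 4.7

4.7 years


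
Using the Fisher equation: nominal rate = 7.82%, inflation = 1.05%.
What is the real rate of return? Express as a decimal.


Formula: (1 + r_real) = (1 + r_nom) / (1 + inflation)
Substituting: (1 + r_real) = 1.0782 / 1.0105
(1 + r_real) = 1.066997
r_real = 1.066997 - 1 = 0.066997

0.066997


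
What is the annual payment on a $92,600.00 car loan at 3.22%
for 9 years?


Formula: PMT = PV * r / (1 - (1+r)^(-n))
Denominator: 1 - (1 + 0.0322)^(-9) = 0.24816
Numerator: $92,600.00 * 0.0322 = 2981.72
PMT = 2981.72 / 0.24816 = $12,015.30

$12,015.30


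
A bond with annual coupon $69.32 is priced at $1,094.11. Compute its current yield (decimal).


Formula: Current yield = annual coupon / price
Substituting: CY = $69.32 / $1,094.11
CY = 0.063357

0.063357


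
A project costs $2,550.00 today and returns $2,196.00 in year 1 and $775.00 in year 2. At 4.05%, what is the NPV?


Formula: NPV = C0 + C1/(1+r) + C2/(1+r)^2
Discount C1: $2,196.00 / (1 + 0.0405) = $2,110.52
Discount C2: $775.00 / (1 + 0.0405)^2 = $715.84
NPV = -$2,550.00 + $2,110.52 + $715.84 = $276.37

$276.37


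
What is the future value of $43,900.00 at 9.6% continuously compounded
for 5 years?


Formula: FV = P * e^(r*t)
Exponent: r*t = 0.096 * 5 = 0.48
e^(0.48) = 1.616074
FV = $43,900.00 * 1.616074 = $70,945.67

$70,945.67


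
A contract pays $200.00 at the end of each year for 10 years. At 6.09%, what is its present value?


Formula: PV = PMT * (1 - (1+r)^(-n)) / r
Discount factor: (1 + 0.0609)^(-10) = 0.553676
Bracket: 1 - 0.553676 = 0.446324
PV = $200.00 * 0.446324 / 0.0609 = $1,465.76

$1,465.76


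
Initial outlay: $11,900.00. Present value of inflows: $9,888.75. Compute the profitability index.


Formula: PI = PV(cash flows) / initial investment
Substituting: PI = $9,888.75 / $11,900.00
PI = 0.831

0.831


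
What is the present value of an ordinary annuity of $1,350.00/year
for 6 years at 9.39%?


Formula: PV = PMT * (1 - (1+r)^(-n)) / r
Discount factor: (1 + 0.0939)^(-6) = 0.583626
Bracket: 1 - 0.583626 = 0.416374
PV = $1,350.00 * 0.416374 / 0.0939 = $5,986.21

$5,986.21
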